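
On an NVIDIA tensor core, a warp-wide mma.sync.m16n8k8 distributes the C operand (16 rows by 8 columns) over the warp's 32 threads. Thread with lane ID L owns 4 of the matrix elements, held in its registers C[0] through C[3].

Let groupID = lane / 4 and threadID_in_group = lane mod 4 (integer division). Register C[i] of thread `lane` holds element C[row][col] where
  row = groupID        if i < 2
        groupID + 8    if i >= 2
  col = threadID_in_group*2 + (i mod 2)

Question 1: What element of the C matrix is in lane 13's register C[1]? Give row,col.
lane 13: grp=3 (13/4), tig=1 (13%4)
i=1: r=3+0=3, c=1*2+1=3

3,3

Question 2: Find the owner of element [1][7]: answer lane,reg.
7,1

r=1→G=1,rhi=0  c=7→T=3,p=1
L=1*4+3=7  i=0*2+1=1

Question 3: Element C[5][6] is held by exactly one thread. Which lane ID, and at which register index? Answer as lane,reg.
23,0

r=5→G=5,rhi=0  c=6→T=3,p=0
L=5*4+3=23  i=0*2+0=0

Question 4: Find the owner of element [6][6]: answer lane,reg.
r=6->g=6,rb=0  c=6->t=3,b0=0
L=6*4+3=27  i=0*2+0=0

27,0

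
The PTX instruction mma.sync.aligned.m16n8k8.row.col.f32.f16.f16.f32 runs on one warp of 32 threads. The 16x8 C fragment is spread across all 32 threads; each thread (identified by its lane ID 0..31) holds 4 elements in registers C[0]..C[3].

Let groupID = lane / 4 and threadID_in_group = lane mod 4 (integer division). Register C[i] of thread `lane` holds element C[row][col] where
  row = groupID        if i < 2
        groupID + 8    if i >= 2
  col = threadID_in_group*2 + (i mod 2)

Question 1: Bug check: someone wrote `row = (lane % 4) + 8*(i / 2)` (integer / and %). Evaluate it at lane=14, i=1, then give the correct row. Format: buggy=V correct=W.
buggy=2 correct=3

`(lane % 4) + 8*(i / 2)`[14,1]->2
lane 14->14/4=3, 14 mod 4=2
i=1  r:3+0->3  c:2·2+1->5
row: 2 vs 3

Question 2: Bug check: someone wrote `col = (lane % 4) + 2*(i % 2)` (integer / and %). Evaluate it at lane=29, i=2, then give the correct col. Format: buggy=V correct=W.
buggy=1 correct=2

`(lane % 4) + 2*(i % 2)`[29,2]⇒1
L=29⇒gr=29>>2=7, th=29&3=1
[2]⇒row 7+8=15  col 1·2+0=2
col: 1 vs 2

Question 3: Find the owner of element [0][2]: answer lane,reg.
1,0

r=0→G=0,rhi=0  c=2→T=1,p=0
L=0*4+1=1  i=0*2+0=0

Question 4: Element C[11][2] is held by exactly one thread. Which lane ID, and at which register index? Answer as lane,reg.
13,2

r:11=>grp=3,rB=1  c:2=>tig=1,lo=0
L=3*4+1=13  i=1*2+0=2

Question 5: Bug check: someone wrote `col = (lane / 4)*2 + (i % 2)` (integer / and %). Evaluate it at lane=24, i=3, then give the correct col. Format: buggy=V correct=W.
`(lane / 4)*2 + (i % 2)`[24,3]->13
lane 24->24/4=6, 24 mod 4=0
i=3  r:6+8->14  c:2·0+1->1
col: 13 vs 1

buggy=13 correct=1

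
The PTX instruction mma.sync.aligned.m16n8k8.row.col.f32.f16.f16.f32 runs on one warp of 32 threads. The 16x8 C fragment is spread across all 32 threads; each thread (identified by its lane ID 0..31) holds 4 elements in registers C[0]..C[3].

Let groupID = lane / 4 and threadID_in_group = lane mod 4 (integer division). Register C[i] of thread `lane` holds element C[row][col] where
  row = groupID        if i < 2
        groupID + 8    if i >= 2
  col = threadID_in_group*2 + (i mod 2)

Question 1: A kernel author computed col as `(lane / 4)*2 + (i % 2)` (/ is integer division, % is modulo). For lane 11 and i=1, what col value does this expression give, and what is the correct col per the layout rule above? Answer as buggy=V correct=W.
buggy=5 correct=7

`(lane / 4)*2 + (i % 2)`[11,1]->5
lane 11: g=2 (11/4), t=3 (11%4)
i=1: r=2+0=2, c=3*2+1=7
col: 5 vs 7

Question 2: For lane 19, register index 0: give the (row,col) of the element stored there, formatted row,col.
19: gid=4,tid=3
[0] (4+0,3*2+0) = (4,6)

4,6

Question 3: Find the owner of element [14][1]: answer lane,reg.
r=14->g=6,rb=1  c=1->t=0,b0=1
L=6*4+0=24  i=1*2+1=3

24,3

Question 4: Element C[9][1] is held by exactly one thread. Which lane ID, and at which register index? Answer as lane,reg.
4,3

r=9->g=1,rb=1  c=1->t=0,b0=1
L=1*4+0=4  i=1*2+1=3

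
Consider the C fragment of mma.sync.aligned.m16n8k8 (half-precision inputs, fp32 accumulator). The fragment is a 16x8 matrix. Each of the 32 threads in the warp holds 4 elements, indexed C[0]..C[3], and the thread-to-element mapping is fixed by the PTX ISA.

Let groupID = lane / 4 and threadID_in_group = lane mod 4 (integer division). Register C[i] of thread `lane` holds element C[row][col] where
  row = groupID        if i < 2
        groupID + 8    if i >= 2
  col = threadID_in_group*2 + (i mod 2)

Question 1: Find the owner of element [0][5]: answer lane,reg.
2,1

r=0→G=0,rhi=0  c=5→T=2,p=1
L=0*4+2=2  i=0*2+1=1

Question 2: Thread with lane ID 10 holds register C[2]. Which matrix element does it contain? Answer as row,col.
10,4

10: gid=2,tid=2
[2] (2+8,2*2+0) = (10,4)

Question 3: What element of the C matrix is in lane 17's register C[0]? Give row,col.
4,2

17: gr=4,th=1
[0] (4+0,1*2+0) = (4,2)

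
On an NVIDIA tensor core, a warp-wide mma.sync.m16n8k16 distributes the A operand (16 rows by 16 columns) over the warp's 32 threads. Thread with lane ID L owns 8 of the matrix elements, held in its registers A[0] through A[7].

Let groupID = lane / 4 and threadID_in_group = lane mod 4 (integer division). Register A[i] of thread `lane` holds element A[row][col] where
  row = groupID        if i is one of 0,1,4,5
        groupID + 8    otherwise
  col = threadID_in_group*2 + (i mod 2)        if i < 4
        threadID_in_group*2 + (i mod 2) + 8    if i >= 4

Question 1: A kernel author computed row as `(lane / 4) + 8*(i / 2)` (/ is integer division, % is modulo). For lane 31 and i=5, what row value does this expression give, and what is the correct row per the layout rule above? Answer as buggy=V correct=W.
`(lane / 4) + 8*(i / 2)`[31,5]->23
lane 31->31/4=7, 31 mod 4=3
i=5  r:7+0->7  c:2·3+1+8->15
row: 23 vs 7

buggy=23 correct=7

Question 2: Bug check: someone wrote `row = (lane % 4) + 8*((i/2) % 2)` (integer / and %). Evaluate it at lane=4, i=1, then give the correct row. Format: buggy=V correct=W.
buggy=0 correct=1

`(lane % 4) + 8*((i/2) % 2)`[4,1]→0
lane 4→4/4=1, 4 mod 4=0
i=1  r:1+0→1  c:2·0+1+0→1
row: 0 vs 1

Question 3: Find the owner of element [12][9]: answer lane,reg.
r=12→G=4,rhi=1  c=9→chi=1,T=0,p=1
L=4*4+0=16  i=1*4+1*2+1=7

16,7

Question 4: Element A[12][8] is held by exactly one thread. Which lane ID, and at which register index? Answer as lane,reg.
16,6

r: 12->gid=4,r8=1  c: 8->c8=1,tid=0,i&1=0
L=4*4+0=16  i=1*4+1*2+0=6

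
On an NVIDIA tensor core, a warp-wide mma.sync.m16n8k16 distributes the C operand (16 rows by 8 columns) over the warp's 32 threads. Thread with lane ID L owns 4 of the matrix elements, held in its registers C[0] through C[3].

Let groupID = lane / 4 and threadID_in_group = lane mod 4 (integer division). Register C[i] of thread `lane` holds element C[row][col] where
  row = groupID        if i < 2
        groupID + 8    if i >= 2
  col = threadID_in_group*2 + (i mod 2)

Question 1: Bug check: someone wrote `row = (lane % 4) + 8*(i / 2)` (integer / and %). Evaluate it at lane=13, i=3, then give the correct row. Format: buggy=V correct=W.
`(lane % 4) + 8*(i / 2)`[13,3]→9
L=13→G=13>>2=3, T=13&3=1
[3]→row 3+8=11  col 1·2+1=3
row: 9 vs 11

buggy=9 correct=11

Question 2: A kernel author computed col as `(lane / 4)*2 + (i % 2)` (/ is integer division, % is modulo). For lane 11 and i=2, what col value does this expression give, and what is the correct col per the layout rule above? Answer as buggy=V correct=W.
buggy=4 correct=6

`(lane / 4)*2 + (i % 2)`[11,2]->4
11: gid=2,tid=3
[2] (2+8,3*2+0) = (10,6)
col: 4 vs 6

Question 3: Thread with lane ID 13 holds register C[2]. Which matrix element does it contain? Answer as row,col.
11,2

13: grp=3,tig=1
[2] (3+8,1*2+0) = (11,2)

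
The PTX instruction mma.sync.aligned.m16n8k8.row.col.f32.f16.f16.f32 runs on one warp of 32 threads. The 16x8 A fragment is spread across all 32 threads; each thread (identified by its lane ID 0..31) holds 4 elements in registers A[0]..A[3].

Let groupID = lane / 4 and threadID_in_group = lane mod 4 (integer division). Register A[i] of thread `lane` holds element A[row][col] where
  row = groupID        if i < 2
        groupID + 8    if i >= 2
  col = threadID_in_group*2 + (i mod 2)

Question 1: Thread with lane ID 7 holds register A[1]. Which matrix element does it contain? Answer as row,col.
1,7

lane 7: grp=1 (7/4), tig=3 (7%4)
i=1: r=1+0=1, c=3*2+1=7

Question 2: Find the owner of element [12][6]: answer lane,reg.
19,2

r=12->g=4,rb=1  c=6->t=3,b0=0
L=4*4+3=19  i=1*2+0=2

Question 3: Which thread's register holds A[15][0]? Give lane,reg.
r=15→G=7,rhi=1  c=0→T=0,p=0
L=7*4+0=28  i=1*2+0=2

28,2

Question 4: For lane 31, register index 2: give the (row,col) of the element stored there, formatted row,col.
lane 31: gid=7 (31/4), tid=3 (31%4)
i=2: r=7+8=15, c=3*2+0=6

15,6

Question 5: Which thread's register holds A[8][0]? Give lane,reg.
r=8->g=0,rb=1  c=0->t=0,b0=0
L=0*4+0=0  i=1*2+0=2

0,2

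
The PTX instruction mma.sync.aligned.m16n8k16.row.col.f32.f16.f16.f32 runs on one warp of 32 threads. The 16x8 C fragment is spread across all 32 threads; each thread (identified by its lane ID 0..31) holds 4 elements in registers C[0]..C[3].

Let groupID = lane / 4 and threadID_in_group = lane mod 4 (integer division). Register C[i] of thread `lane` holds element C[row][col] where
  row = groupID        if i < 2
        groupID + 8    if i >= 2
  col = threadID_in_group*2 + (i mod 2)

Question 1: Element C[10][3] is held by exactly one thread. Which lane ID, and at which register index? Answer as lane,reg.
9,3

r=10→G=2,rhi=1  c=3→T=1,p=1
L=2*4+1=9  i=1*2+1=3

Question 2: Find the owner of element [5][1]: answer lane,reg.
20,1

r=5→G=5,rhi=0  c=1→T=0,p=1
L=5*4+0=20  i=0*2+1=1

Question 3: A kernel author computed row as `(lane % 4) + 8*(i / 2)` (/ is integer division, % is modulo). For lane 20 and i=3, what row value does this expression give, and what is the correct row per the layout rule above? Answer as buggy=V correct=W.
buggy=8 correct=13

`(lane % 4) + 8*(i / 2)`[20,3]->8
lane 20->20/4=5, 20 mod 4=0
i=3  r:5+8->13  c:2·0+1->1
row: 8 vs 13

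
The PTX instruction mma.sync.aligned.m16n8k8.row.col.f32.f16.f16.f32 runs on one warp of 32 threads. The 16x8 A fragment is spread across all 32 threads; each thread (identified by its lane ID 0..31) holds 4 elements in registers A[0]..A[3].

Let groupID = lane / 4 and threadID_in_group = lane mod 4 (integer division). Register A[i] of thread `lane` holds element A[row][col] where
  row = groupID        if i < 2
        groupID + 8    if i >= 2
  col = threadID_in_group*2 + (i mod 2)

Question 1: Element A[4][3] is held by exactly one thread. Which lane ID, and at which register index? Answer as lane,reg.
r=4→G=4,rhi=0  c=3→T=1,p=1
L=4*4+1=17  i=0*2+1=1

17,1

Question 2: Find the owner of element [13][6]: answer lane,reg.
r=13->g=5,rb=1  c=6->t=3,b0=0
L=5*4+3=23  i=1*2+0=2

23,2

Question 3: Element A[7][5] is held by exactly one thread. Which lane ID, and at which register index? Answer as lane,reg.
r=7→G=7,rhi=0  c=5→T=2,p=1
L=7*4+2=30  i=0*2+1=1

30,1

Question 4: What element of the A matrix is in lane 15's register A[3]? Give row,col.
11,7

15: g=3,t=3
[3] (3+8,3*2+1) = (11,7)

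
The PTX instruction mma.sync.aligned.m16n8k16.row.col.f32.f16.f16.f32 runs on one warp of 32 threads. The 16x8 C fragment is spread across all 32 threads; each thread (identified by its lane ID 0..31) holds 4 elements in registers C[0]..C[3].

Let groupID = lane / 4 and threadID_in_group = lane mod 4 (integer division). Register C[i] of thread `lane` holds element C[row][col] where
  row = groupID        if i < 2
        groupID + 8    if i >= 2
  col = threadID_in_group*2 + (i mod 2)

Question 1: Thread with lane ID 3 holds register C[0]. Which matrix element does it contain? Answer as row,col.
0,6

L=3⇒gr=3>>2=0, th=3&3=3
[0]⇒row 0+0=0  col 3·2+0=6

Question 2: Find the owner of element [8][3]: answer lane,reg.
r:8=>grp=0,rB=1  c:3=>tig=1,lo=1
L=0*4+1=1  i=1*2+1=3

1,3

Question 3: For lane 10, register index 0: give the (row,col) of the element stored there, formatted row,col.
L=10=>grp=10>>2=2, tig=10&3=2
[0]=>row 2+0=2  col 2·2+0=4

2,4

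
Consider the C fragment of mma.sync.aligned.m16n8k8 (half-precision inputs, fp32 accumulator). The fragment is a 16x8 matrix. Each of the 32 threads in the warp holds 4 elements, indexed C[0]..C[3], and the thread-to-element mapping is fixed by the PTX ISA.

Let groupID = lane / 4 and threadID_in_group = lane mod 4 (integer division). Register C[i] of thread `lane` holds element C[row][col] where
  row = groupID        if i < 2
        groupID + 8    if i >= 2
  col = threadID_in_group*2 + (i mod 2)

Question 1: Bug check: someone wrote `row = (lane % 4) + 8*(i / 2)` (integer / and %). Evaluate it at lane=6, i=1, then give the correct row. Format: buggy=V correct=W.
buggy=2 correct=1

`(lane % 4) + 8*(i / 2)`[6,1]=>2
L=6=>grp=6>>2=1, tig=6&3=2
[1]=>row 1+0=1  col 2·2+1=5
row: 2 vs 1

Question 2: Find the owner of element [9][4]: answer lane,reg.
6,2

r:9=>grp=1,rB=1  c:4=>tig=2,lo=0
L=1*4+2=6  i=1*2+0=2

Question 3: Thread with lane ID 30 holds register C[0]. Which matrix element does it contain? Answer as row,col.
7,4

lane 30->30/4=7, 30 mod 4=2
i=0  r:7+0->7  c:2·2+0->4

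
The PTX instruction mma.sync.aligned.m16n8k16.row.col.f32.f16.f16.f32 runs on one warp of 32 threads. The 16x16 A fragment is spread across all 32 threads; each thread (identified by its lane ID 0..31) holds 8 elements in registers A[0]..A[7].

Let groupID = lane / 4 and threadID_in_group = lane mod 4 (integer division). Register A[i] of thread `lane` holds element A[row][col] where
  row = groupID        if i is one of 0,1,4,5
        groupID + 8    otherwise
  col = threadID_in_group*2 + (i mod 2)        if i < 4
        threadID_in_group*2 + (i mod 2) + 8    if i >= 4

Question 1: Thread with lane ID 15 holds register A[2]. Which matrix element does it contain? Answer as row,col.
lane 15: gid=3 (15/4), tid=3 (15%4)
i=2: r=3+8=11, c=3*2+0+0=6

11,6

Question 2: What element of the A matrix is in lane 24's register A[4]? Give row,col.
L=24=>grp=24>>2=6, tig=24&3=0
[4]=>row 6+0=6  col 0·2+0+8=8

6,8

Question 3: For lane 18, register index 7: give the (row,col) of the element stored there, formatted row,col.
lane 18⇒18/4=4, 18 mod 4=2
i=7  r:4+8⇒12  c:2·2+1+8⇒13

12,13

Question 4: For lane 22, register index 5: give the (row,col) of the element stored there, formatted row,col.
5,13

L=22->g=22>>2=5, t=22&3=2
[5]->row 5+0=5  col 2·2+1+8=13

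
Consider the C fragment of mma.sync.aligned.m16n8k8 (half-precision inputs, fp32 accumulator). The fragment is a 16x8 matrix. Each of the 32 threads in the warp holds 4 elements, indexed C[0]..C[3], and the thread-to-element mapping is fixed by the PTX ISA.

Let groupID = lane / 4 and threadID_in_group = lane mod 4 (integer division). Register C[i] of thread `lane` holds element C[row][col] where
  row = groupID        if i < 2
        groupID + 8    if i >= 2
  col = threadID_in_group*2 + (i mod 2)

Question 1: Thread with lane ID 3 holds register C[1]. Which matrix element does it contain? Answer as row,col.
L=3=>grp=3>>2=0, tig=3&3=3
[1]=>row 0+0=0  col 3·2+1=7

0,7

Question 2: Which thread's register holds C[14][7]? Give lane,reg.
r=14⇒gr=6,Rb=1  c=7⇒th=3,odd=1
L=6*4+3=27  i=1*2+1=3

27,3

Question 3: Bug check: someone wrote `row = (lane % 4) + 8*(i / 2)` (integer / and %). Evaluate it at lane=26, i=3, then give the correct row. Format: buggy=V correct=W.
`(lane % 4) + 8*(i / 2)`[26,3]=>10
lane 26: grp=6 (26/4), tig=2 (26%4)
i=3: r=6+8=14, c=2*2+1=5
row: 10 vs 14

buggy=10 correct=14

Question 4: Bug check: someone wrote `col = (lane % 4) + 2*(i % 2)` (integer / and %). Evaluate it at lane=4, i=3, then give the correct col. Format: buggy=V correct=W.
`(lane % 4) + 2*(i % 2)`[4,3]=>2
4: grp=1,tig=0
[3] (1+8,0*2+1) = (9,1)
col: 2 vs 1

buggy=2 correct=1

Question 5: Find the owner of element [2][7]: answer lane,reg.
r: 2->gid=2,r8=0  c: 7->tid=3,i&1=1
L=2*4+3=11  i=0*2+1=1

11,1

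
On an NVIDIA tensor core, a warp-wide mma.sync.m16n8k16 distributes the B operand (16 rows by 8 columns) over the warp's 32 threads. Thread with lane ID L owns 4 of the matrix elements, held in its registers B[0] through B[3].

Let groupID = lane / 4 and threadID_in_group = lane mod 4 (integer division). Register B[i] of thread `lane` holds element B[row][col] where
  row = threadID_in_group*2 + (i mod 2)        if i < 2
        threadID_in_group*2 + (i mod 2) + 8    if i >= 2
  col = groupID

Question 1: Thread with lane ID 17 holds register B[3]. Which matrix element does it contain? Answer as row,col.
11,4

L=17→G=17>>2=4, T=17&3=1
[3]→row 1·2+1+8=11  col G=4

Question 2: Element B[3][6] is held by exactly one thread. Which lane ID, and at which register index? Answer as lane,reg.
25,1

c=6→G=6  r=3→rhi=0,T=1,p=1
L=6*4+1=25  i=0*2+1=1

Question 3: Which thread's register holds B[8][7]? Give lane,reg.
28,2

c: 7->gid=7  r: 8->r8=1,tid=0,i&1=0
L=7*4+0=28  i=1*2+0=2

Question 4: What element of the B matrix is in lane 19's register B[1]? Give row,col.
lane 19→19/4=4, 19 mod 4=3
i=1  r:2·3+1+0→7  c:4

7,4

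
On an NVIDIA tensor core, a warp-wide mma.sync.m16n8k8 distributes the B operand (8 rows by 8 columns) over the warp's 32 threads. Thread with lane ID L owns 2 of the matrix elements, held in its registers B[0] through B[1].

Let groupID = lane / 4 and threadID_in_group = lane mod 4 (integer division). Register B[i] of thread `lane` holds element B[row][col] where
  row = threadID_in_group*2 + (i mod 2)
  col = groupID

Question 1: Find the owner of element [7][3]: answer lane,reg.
c:3=>grp=3  r:7=>tig=3,lo=1
L=3*4+3=15  i=1=1

15,1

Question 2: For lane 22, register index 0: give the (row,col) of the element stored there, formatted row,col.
lane 22⇒22/4=5, 22 mod 4=2
i=0  r:2·2+0⇒4  c:5

4,5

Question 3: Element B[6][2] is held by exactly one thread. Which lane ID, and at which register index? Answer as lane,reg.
11,0

c=2->g=2  r=6->t=3,b0=0
L=2*4+3=11  i=0=0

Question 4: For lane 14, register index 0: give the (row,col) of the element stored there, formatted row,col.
lane 14: gid=3 (14/4), tid=2 (14%4)
i=0: r=2*2+0=4, c=gid=3

4,3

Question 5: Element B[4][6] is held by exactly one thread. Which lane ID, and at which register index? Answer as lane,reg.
26,0

c=6->g=6  r=4->t=2,b0=0
L=6*4+2=26  i=0=0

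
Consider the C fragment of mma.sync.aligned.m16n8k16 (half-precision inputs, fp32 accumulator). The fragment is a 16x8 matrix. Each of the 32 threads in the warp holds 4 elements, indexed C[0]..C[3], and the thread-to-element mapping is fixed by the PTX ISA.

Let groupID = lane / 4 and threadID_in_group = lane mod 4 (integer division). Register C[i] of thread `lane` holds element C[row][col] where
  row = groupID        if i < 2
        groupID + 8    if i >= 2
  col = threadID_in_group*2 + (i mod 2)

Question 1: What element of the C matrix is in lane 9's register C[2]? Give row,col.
9: gr=2,th=1
[2] (2+8,1*2+0) = (10,2)

10,2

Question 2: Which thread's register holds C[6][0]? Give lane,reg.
r=6->g=6,rb=0  c=0->t=0,b0=0
L=6*4+0=24  i=0*2+0=0

24,0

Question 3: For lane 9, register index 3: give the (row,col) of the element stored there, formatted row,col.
9: g=2,t=1
[3] (2+8,1*2+1) = (10,3)

10,3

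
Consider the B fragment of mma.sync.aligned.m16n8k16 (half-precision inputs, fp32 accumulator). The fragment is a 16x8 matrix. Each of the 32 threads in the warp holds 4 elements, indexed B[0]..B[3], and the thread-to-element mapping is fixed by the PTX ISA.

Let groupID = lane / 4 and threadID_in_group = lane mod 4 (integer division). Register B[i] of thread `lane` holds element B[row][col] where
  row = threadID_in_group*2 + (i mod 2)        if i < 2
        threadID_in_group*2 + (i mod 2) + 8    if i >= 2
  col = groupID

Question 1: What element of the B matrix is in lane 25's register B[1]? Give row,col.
3,6

lane 25->25/4=6, 25 mod 4=1
i=1  r:2·1+1+0->3  c:6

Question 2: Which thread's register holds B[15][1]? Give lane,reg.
c=1→G=1  r=15→rhi=1,T=3,p=1
L=1*4+3=7  i=1*2+1=3

7,3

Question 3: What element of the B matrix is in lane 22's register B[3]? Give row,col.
lane 22→22/4=5, 22 mod 4=2
i=3  r:2·2+1+8→13  c:5

13,5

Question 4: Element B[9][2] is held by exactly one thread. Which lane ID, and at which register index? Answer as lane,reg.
c=2->g=2  r=9->rb=1,t=0,b0=1
L=2*4+0=8  i=1*2+1=3

8,3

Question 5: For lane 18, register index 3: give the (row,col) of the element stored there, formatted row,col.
13,4

18: grp=4,tig=2
[3] (2*2+1+8,4) = (13,4)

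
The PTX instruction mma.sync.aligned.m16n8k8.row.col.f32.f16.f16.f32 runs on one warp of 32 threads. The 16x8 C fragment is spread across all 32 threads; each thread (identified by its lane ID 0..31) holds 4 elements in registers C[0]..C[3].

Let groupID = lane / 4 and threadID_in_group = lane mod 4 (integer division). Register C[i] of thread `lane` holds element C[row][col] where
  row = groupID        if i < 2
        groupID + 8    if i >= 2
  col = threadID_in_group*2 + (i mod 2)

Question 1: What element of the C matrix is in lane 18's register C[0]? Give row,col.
4,4

lane 18: grp=4 (18/4), tig=2 (18%4)
i=0: r=4+0=4, c=2*2+0=4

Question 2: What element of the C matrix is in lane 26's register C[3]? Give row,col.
26: grp=6,tig=2
[3] (6+8,2*2+1) = (14,5)

14,5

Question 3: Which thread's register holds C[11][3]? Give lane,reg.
13,3

r=11->g=3,rb=1  c=3->t=1,b0=1
L=3*4+1=13  i=1*2+1=3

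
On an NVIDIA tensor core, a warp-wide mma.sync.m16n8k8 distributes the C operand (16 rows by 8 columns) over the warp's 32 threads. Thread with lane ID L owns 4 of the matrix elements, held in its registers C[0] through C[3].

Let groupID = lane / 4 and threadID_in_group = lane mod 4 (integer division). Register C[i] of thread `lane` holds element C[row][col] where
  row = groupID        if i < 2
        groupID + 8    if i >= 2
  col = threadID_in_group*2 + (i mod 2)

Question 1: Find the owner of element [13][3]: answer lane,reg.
r=13→G=5,rhi=1  c=3→T=1,p=1
L=5*4+1=21  i=1*2+1=3

21,3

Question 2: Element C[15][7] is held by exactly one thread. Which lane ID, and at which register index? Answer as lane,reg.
r=15->g=7,rb=1  c=7->t=3,b0=1
L=7*4+3=31  i=1*2+1=3

31,3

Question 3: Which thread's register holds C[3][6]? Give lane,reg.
r=3→G=3,rhi=0  c=6→T=3,p=0
L=3*4+3=15  i=0*2+0=0

15,0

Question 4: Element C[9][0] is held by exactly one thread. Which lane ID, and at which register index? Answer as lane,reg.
4,2

r: 9->gid=1,r8=1  c: 0->tid=0,i&1=0
L=1*4+0=4  i=1*2+0=2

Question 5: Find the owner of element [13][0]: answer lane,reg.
20,2

r:13=>grp=5,rB=1  c:0=>tig=0,lo=0
L=5*4+0=20  i=1*2+0=2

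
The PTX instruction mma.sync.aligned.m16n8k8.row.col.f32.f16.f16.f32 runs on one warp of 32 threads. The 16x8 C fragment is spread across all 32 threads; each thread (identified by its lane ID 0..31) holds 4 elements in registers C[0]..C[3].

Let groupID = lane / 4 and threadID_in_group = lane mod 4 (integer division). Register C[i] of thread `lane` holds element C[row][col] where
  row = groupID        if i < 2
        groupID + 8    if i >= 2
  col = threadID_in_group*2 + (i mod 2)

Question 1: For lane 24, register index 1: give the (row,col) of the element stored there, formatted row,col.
lane 24=>24/4=6, 24 mod 4=0
i=1  r:6+0=>6  c:2·0+1=>1

6,1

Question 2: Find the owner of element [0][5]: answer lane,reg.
2,1

r:0=>grp=0,rB=0  c:5=>tig=2,lo=1
L=0*4+2=2  i=0*2+1=1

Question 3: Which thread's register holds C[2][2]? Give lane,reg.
r: 2->gid=2,r8=0  c: 2->tid=1,i&1=0
L=2*4+1=9  i=0*2+0=0

9,0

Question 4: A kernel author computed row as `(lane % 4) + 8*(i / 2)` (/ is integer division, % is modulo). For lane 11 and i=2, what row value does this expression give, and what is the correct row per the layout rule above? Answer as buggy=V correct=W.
`(lane % 4) + 8*(i / 2)`[11,2]->11
11: gid=2,tid=3
[2] (2+8,3*2+0) = (10,6)
row: 11 vs 10

buggy=11 correct=10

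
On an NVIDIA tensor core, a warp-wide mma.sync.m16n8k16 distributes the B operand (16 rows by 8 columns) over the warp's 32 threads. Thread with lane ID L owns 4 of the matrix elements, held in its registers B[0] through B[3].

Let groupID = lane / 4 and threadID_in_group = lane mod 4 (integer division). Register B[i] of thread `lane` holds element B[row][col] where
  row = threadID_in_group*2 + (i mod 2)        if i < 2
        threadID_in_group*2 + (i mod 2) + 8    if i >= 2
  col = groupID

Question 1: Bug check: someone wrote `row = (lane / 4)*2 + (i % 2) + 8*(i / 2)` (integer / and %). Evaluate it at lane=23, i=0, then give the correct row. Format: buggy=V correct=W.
`(lane / 4)*2 + (i % 2) + 8*(i / 2)`[23,0]->10
L=23->gid=23>>2=5, tid=23&3=3
[0]->row 3·2+0+0=6  col gid=5
row: 10 vs 6

buggy=10 correct=6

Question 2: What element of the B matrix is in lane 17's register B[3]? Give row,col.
17: gr=4,th=1
[3] (1*2+1+8,4) = (11,4)

11,4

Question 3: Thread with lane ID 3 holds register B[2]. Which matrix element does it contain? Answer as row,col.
14,0

L=3->gid=3>>2=0, tid=3&3=3
[2]->row 3·2+0+8=14  col gid=0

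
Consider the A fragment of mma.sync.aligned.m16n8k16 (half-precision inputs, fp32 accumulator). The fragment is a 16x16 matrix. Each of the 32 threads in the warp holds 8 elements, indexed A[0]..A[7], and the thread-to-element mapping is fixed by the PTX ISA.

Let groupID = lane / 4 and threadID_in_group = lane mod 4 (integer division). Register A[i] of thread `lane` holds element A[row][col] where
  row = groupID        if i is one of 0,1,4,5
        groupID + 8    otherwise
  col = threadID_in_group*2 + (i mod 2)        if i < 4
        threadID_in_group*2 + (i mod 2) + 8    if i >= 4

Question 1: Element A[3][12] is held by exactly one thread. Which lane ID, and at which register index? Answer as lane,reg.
14,4

r: 3->gid=3,r8=0  c: 12->c8=1,tid=2,i&1=0
L=3*4+2=14  i=1*4+0*2+0=4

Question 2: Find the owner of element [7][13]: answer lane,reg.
r=7->g=7,rb=0  c=13->cb=1,t=2,b0=1
L=7*4+2=30  i=1*4+0*2+1=5

30,5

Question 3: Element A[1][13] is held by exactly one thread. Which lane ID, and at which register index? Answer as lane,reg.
r:1=>grp=1,rB=0  c:13=>cB=1,tig=2,lo=1
L=1*4+2=6  i=1*4+0*2+1=5

6,5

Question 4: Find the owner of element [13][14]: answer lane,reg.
r:13=>grp=5,rB=1  c:14=>cB=1,tig=3,lo=0
L=5*4+3=23  i=1*4+1*2+0=6

23,6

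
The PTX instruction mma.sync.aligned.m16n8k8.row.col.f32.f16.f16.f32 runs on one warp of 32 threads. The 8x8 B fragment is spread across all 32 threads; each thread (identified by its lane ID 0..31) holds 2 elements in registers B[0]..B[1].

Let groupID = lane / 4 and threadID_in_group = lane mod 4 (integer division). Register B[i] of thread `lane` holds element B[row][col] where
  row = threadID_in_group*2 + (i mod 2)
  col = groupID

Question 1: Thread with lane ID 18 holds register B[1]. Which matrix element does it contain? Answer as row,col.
18: G=4,T=2
[1] (2*2+1,4) = (5,4)

5,4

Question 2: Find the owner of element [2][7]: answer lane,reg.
29,0

c=7→G=7  r=2→T=1,p=0
L=7*4+1=29  i=0=0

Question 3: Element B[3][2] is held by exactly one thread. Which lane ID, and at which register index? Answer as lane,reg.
9,1

c=2⇒gr=2  r=3⇒th=1,odd=1
L=2*4+1=9  i=1=1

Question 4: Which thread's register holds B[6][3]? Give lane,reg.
c=3⇒gr=3  r=6⇒th=3,odd=0
L=3*4+3=15  i=0=0

15,0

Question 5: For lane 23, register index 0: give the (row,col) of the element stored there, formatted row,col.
6,5

23: G=5,T=3
[0] (3*2+0,5) = (6,5)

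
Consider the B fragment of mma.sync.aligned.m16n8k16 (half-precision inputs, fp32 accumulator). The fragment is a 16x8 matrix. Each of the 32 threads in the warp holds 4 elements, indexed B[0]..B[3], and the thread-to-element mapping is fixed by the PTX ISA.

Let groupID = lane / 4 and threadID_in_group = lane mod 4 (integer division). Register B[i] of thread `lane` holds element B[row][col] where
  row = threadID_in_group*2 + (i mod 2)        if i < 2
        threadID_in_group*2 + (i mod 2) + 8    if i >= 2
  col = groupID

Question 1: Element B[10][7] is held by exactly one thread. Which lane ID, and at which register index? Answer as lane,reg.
29,2

c=7→G=7  r=10→rhi=1,T=1,p=0
L=7*4+1=29  i=1*2+0=2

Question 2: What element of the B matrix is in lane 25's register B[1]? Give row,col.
3,6

25: G=6,T=1
[1] (1*2+1+0,6) = (3,6)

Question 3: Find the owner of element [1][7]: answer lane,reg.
28,1

c: 7->gid=7  r: 1->r8=0,tid=0,i&1=1
L=7*4+0=28  i=0*2+1=1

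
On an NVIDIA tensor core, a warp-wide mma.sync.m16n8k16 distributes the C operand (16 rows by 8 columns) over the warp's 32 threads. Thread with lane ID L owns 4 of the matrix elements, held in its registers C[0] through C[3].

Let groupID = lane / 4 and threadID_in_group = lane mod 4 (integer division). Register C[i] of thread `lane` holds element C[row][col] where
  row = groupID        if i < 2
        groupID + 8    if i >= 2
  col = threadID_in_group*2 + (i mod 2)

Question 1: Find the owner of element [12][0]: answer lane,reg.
r=12->g=4,rb=1  c=0->t=0,b0=0
L=4*4+0=16  i=1*2+0=2

16,2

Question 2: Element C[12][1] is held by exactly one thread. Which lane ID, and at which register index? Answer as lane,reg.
16,3

r=12→G=4,rhi=1  c=1→T=0,p=1
L=4*4+0=16  i=1*2+1=3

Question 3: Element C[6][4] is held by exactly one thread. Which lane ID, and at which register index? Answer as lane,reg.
r=6->g=6,rb=0  c=4->t=2,b0=0
L=6*4+2=26  i=0*2+0=0

26,0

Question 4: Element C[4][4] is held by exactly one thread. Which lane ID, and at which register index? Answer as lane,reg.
18,0

r=4->g=4,rb=0  c=4->t=2,b0=0
L=4*4+2=18  i=0*2+0=0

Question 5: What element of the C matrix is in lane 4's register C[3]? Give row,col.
lane 4: g=1 (4/4), t=0 (4%4)
i=3: r=1+8=9, c=0*2+1=1

9,1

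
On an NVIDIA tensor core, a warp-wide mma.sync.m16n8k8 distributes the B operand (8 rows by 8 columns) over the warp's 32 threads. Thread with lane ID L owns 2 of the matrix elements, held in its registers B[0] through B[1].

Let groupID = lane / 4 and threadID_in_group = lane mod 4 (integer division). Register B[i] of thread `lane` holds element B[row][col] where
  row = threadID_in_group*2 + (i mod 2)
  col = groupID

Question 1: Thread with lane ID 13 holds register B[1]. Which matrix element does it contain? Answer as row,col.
13: g=3,t=1
[1] (1*2+1,3) = (3,3)

3,3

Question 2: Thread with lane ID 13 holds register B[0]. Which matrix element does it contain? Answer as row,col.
lane 13⇒13/4=3, 13 mod 4=1
i=0  r:2·1+0⇒2  c:3

2,3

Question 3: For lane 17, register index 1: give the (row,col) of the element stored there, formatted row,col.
3,4

L=17->gid=17>>2=4, tid=17&3=1
[1]->row 1·2+1=3  col gid=4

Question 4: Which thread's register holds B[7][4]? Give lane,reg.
c=4→G=4  r=7→T=3,p=1
L=4*4+3=19  i=1=1

19,1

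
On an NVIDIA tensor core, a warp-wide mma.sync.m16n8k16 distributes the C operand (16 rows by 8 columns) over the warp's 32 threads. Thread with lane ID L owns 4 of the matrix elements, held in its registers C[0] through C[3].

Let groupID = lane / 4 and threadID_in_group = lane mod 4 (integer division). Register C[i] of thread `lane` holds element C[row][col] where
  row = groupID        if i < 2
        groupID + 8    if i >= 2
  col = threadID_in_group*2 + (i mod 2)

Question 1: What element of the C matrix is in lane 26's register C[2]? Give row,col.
14,4

lane 26: gr=6 (26/4), th=2 (26%4)
i=2: r=6+8=14, c=2*2+0=4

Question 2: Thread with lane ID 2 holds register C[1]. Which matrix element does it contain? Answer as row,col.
L=2→G=2>>2=0, T=2&3=2
[1]→row 0+0=0  col 2·2+1=5

0,5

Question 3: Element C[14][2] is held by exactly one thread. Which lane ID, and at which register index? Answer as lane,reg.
r=14→G=6,rhi=1  c=2→T=1,p=0
L=6*4+1=25  i=1*2+0=2

25,2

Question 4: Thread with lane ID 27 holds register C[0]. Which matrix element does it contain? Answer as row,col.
6,6

27: gr=6,th=3
[0] (6+0,3*2+0) = (6,6)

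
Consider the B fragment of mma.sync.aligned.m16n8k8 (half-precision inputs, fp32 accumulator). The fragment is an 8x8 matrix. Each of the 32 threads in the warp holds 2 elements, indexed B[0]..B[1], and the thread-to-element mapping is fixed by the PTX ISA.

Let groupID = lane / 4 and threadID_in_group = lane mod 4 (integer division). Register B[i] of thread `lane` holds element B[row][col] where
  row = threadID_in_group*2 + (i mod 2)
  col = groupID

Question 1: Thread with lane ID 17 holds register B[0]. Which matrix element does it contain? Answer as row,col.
2,4

lane 17: gid=4 (17/4), tid=1 (17%4)
i=0: r=1*2+0=2, c=gid=4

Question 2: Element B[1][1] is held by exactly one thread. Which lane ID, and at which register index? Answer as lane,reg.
c: 1->gid=1  r: 1->tid=0,i&1=1
L=1*4+0=4  i=1=1

4,1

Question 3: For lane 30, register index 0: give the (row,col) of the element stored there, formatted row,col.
lane 30: G=7 (30/4), T=2 (30%4)
i=0: r=2*2+0=4, c=G=7

4,7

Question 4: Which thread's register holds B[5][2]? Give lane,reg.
c=2→G=2  r=5→T=2,p=1
L=2*4+2=10  i=1=1

10,1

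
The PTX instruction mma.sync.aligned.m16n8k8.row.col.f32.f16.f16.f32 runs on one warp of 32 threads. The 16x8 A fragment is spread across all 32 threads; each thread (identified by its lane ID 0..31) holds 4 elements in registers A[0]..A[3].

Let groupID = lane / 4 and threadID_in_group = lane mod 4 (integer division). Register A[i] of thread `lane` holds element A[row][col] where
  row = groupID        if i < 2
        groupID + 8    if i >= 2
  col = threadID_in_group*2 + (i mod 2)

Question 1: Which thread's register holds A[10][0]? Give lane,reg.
8,2

r=10->g=2,rb=1  c=0->t=0,b0=0
L=2*4+0=8  i=1*2+0=2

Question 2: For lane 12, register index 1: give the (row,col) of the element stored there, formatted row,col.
12: gr=3,th=0
[1] (3+0,0*2+1) = (3,1)

3,1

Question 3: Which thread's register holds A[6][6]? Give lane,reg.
27,0

r=6->g=6,rb=0  c=6->t=3,b0=0
L=6*4+3=27  i=0*2+0=0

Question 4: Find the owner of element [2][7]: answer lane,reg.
11,1

r: 2->gid=2,r8=0  c: 7->tid=3,i&1=1
L=2*4+3=11  i=0*2+1=1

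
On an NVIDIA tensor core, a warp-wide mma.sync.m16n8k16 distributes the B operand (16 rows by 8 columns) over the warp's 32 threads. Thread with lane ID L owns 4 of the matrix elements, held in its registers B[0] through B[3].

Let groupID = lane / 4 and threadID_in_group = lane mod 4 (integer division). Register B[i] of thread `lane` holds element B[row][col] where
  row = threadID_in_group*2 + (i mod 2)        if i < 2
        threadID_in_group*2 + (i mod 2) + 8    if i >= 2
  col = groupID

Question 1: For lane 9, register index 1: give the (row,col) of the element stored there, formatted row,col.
lane 9→9/4=2, 9 mod 4=1
i=1  r:2·1+1+0→3  c:2

3,2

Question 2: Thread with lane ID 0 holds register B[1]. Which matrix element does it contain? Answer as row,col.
1,0

lane 0: gid=0 (0/4), tid=0 (0%4)
i=1: r=0*2+1+0=1, c=gid=0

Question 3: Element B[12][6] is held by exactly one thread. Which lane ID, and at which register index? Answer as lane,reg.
26,2

c=6⇒gr=6  r=12⇒Rb=1,th=2,odd=0
L=6*4+2=26  i=1*2+0=2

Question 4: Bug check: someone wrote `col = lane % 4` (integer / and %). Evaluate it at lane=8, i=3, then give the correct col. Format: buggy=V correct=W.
`lane % 4`[8,3]->0
L=8->g=8>>2=2, t=8&3=0
[3]->row 0·2+1+8=9  col g=2
col: 0 vs 2

buggy=0 correct=2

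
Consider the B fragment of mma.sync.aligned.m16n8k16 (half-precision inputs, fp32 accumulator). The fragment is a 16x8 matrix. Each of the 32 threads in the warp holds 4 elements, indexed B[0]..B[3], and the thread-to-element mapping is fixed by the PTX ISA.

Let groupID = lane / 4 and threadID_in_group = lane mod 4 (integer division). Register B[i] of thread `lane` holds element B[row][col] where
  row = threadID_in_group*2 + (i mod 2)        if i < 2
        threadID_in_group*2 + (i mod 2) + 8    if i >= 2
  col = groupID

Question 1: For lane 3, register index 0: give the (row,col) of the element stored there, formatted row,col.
6,0

L=3=>grp=3>>2=0, tig=3&3=3
[0]=>row 3·2+0+0=6  col grp=0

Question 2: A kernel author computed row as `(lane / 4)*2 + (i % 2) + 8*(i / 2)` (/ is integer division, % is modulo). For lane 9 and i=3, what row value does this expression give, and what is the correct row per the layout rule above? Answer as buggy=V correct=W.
`(lane / 4)*2 + (i % 2) + 8*(i / 2)`[9,3]→13
L=9→G=9>>2=2, T=9&3=1
[3]→row 1·2+1+8=11  col G=2
row: 13 vs 11

buggy=13 correct=11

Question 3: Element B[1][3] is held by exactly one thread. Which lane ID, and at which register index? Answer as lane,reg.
12,1

c: 3->gid=3  r: 1->r8=0,tid=0,i&1=1
L=3*4+0=12  i=0*2+1=1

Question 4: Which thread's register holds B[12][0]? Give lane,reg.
2,2

c=0->g=0  r=12->rb=1,t=2,b0=0
L=0*4+2=2  i=1*2+0=2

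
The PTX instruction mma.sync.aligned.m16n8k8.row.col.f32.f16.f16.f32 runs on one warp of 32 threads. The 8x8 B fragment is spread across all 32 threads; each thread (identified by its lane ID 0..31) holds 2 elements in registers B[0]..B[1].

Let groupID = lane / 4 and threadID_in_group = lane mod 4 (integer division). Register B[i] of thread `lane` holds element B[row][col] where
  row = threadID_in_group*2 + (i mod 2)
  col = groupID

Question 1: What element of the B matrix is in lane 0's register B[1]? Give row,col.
0: G=0,T=0
[1] (0*2+1,0) = (1,0)

1,0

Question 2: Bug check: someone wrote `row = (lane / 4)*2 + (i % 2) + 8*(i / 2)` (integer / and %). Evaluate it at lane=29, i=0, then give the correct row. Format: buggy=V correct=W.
`(lane / 4)*2 + (i % 2) + 8*(i / 2)`[29,0]=>14
L=29=>grp=29>>2=7, tig=29&3=1
[0]=>row 1·2+0=2  col grp=7
row: 14 vs 2

buggy=14 correct=2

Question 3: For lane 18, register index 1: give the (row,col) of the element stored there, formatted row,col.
5,4

lane 18→18/4=4, 18 mod 4=2
i=1  r:2·2+1→5  c:4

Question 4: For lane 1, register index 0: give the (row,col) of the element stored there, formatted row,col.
2,0

L=1→G=1>>2=0, T=1&3=1
[0]→row 1·2+0=2  col G=0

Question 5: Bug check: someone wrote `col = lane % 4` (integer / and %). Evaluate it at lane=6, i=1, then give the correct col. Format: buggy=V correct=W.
buggy=2 correct=1

`lane % 4`[6,1]=>2
6: grp=1,tig=2
[1] (2*2+1,1) = (5,1)
col: 2 vs 1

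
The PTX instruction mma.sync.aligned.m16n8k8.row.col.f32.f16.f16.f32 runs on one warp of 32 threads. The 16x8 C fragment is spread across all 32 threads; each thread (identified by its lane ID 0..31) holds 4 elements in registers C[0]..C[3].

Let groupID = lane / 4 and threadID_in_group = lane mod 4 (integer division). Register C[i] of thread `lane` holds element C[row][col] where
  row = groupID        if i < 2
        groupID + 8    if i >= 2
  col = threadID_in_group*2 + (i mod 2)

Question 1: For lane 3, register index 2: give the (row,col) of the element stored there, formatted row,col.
8,6

L=3→G=3>>2=0, T=3&3=3
[2]→row 0+8=8  col 3·2+0=6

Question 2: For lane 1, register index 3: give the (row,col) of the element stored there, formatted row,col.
8,3

L=1->g=1>>2=0, t=1&3=1
[3]->row 0+8=8  col 1·2+1=3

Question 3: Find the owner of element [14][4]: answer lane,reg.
r=14→G=6,rhi=1  c=4→T=2,p=0
L=6*4+2=26  i=1*2+0=2

26,2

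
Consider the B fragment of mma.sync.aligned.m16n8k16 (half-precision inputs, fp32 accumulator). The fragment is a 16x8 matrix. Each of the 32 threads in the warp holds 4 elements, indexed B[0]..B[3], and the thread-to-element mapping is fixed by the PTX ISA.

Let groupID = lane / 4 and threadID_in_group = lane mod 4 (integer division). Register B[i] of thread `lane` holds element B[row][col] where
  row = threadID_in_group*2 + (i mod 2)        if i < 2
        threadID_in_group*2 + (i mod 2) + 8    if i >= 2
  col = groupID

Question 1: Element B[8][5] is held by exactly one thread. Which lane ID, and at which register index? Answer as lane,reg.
20,2

c:5=>grp=5  r:8=>rB=1,tig=0,lo=0
L=5*4+0=20  i=1*2+0=2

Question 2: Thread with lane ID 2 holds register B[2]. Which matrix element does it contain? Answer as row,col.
12,0

lane 2: grp=0 (2/4), tig=2 (2%4)
i=2: r=2*2+0+8=12, c=grp=0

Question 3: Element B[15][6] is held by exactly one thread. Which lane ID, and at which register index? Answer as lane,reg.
27,3

c: 6->gid=6  r: 15->r8=1,tid=3,i&1=1
L=6*4+3=27  i=1*2+1=3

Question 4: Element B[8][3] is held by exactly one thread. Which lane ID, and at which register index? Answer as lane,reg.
c:3=>grp=3  r:8=>rB=1,tig=0,lo=0
L=3*4+0=12  i=1*2+0=2

12,2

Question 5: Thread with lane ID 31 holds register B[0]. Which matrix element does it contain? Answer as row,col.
6,7

lane 31->31/4=7, 31 mod 4=3
i=0  r:2·3+0+0->6  c:7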